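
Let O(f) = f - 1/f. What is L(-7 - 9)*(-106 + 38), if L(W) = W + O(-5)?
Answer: 7072/5 ≈ 1414.4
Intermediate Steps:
L(W) = -24/5 + W (L(W) = W + (-5 - 1/(-5)) = W + (-5 - 1*(-1/5)) = W + (-5 + 1/5) = W - 24/5 = -24/5 + W)
L(-7 - 9)*(-106 + 38) = (-24/5 + (-7 - 9))*(-106 + 38) = (-24/5 - 16)*(-68) = -104/5*(-68) = 7072/5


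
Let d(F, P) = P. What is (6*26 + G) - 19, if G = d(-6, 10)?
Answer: 147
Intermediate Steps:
G = 10
(6*26 + G) - 19 = (6*26 + 10) - 19 = (156 + 10) - 19 = 166 - 19 = 147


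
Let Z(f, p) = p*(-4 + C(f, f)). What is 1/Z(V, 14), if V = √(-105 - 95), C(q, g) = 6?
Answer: 1/28 ≈ 0.035714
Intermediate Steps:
V = 10*I*√2 (V = √(-200) = 10*I*√2 ≈ 14.142*I)
Z(f, p) = 2*p (Z(f, p) = p*(-4 + 6) = p*2 = 2*p)
1/Z(V, 14) = 1/(2*14) = 1/28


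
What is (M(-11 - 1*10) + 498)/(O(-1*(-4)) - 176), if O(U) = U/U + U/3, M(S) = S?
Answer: -1431/521 ≈ -2.7466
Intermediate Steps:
O(U) = 1 + U/3 (O(U) = 1 + U*(1/3) = 1 + U/3)
(M(-11 - 1*10) + 498)/(O(-1*(-4)) - 176) = ((-11 - 1*10) + 498)/((1 + (-1*(-4))/3) - 176) = ((-11 - 10) + 498)/((1 + (1/3)*4) - 176) = (-21 + 498)/((1 + 4/3) - 176) = 477/(7/3 - 176) = 477/(-521/3) = 477*(-3/521) = -1431/521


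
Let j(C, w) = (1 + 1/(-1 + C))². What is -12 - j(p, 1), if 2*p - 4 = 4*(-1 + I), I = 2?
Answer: -124/9 ≈ -13.778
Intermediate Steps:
p = 4 (p = 2 + (4*(-1 + 2))/2 = 2 + (4*1)/2 = 2 + (½)*4 = 2 + 2 = 4)
-12 - j(p, 1) = -12 - 4²/(-1 + 4)² = -12 - 16/3² = -12 - 16/9 = -124/9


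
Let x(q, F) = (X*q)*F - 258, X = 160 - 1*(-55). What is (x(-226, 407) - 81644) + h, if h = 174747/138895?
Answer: -2758181179893/138895 ≈ -1.9858e+7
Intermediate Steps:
X = 215 (X = 160 + 55 = 215)
h = 174747/138895 (h = 174747*(1/138895) = 174747/138895 ≈ 1.2581)
x(q, F) = -258 + 215*F*q (x(q, F) = (215*q)*F - 258 = 215*F*q - 258 = -258 + 215*F*q)
(x(-226, 407) - 81644) + h = ((-258 + 215*407*(-226)) - 81644) + 174747/138895 = ((-258 - 19776130) - 81644) + 174747/138895 = (-19776388 - 81644) + 174747/138895 = -19858032 + 174747/138895 = -2758181179893/138895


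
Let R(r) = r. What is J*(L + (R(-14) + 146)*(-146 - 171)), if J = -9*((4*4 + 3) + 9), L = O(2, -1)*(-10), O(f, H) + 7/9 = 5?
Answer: 10555328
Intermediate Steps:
O(f, H) = 38/9 (O(f, H) = -7/9 + 5 = 38/9)
L = -380/9 (L = (38/9)*(-10) = -380/9 ≈ -42.222)
J = -252 (J = -9*((16 + 3) + 9) = -9*(19 + 9) = -9*28 = -252)
J*(L + (R(-14) + 146)*(-146 - 171)) = -252*(-380/9 + (-14 + 146)*(-146 - 171)) = -252*(-380/9 + 132*(-317)) = -252*(-380/9 - 41844) = -252*(-376976/9) = 10555328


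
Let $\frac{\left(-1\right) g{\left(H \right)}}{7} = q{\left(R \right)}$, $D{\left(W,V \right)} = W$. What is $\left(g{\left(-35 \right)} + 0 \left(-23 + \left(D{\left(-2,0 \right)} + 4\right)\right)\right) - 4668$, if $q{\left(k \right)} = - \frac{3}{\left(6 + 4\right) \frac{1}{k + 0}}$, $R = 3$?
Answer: $- \frac{46617}{10} \approx -4661.7$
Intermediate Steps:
$q{\left(k \right)} = - \frac{3 k}{10}$ ($q{\left(k \right)} = - \frac{3}{10 \frac{1}{k}} = - 3 \frac{k}{10} = - \frac{3 k}{10}$)
$g{\left(H \right)} = \frac{63}{10}$ ($g{\left(H \right)} = - 7 \left(\left(- \frac{3}{10}\right) 3\right) = \left(-7\right) \left(- \frac{9}{10}\right) = \frac{63}{10}$)
$\left(g{\left(-35 \right)} + 0 \left(-23 + \left(D{\left(-2,0 \right)} + 4\right)\right)\right) - 4668 = \left(\frac{63}{10} + 0 \left(-23 + \left(-2 + 4\right)\right)\right) - 4668 = \left(\frac{63}{10} + 0 \left(-23 + 2\right)\right) - 4668 = \left(\frac{63}{10} + 0 \left(-21\right)\right) - 4668 = \left(\frac{63}{10} + 0\right) - 4668 = \frac{63}{10} - 4668 = - \frac{46617}{10}$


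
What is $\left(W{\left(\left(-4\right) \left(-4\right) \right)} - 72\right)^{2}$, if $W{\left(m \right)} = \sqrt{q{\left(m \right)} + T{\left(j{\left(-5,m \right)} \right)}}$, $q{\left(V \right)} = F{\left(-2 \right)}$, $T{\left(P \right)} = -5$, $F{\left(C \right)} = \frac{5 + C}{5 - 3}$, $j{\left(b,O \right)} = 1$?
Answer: $\frac{\left(144 - i \sqrt{14}\right)^{2}}{4} \approx 5180.5 - 269.4 i$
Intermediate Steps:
$F{\left(C \right)} = \frac{5}{2} + \frac{C}{2}$ ($F{\left(C \right)} = \frac{5 + C}{2} = \left(5 + C\right) \frac{1}{2} = \frac{5}{2} + \frac{C}{2}$)
$q{\left(V \right)} = \frac{3}{2}$ ($q{\left(V \right)} = \frac{5}{2} + \frac{1}{2} \left(-2\right) = \frac{5}{2} - 1 = \frac{3}{2}$)
$W{\left(m \right)} = \frac{i \sqrt{14}}{2}$ ($W{\left(m \right)} = \sqrt{\frac{3}{2} - 5} = \sqrt{- \frac{7}{2}} = \frac{i \sqrt{14}}{2}$)
$\left(W{\left(\left(-4\right) \left(-4\right) \right)} - 72\right)^{2} = \left(\frac{i \sqrt{14}}{2} - 72\right)^{2} = \left(-72 + \frac{i \sqrt{14}}{2}\right)^{2}$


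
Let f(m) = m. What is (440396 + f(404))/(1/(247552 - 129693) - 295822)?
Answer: -51952247200/34865285097 ≈ -1.4901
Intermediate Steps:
(440396 + f(404))/(1/(247552 - 129693) - 295822) = (440396 + 404)/(1/(247552 - 129693) - 295822) = 440800/(1/117859 - 295822) = 440800/(-34865285097/117859) = 440800*(-117859/34865285097) = -51952247200/34865285097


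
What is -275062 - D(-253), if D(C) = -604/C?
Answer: -69591290/253 ≈ -2.7506e+5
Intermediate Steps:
-275062 - D(-253) = -275062 - (-604)/(-253) = -275062 - (-604)*(-1)/253 = -275062 - 1*604/253 = -275062 - 604/253 = -69591290/253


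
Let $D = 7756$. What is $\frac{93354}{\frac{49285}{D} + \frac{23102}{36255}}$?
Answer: $\frac{26250564138120}{1966006787} \approx 13352.0$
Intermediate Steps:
$\frac{93354}{\frac{49285}{D} + \frac{23102}{36255}} = \frac{93354}{\frac{49285}{7756} + \frac{23102}{36255}} = \frac{93354}{\frac{1966006787}{281193780}} = 93354 \cdot \frac{281193780}{1966006787} = \frac{26250564138120}{1966006787}$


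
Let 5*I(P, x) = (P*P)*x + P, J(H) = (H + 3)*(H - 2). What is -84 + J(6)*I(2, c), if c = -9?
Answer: -1644/5 ≈ -328.80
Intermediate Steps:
J(H) = (-2 + H)*(3 + H) (J(H) = (3 + H)*(-2 + H) = (-2 + H)*(3 + H))
I(P, x) = P/5 + x*P**2/5 (I(P, x) = ((P*P)*x + P)/5 = (P**2*x + P)/5 = (x*P**2 + P)/5 = (P + x*P**2)/5 = P/5 + x*P**2/5)
-84 + J(6)*I(2, c) = -84 + (-6 + 6 + 6**2)*((1/5)*2*(1 + 2*(-9))) = -84 + (-6 + 6 + 36)*((1/5)*2*(1 - 18)) = -84 + 36*((1/5)*2*(-17)) = -84 + 36*(-34/5) = -84 - 1224/5 = -1644/5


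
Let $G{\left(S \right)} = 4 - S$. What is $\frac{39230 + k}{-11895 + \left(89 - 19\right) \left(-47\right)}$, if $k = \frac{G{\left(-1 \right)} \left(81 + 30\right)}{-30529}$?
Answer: $- \frac{239530423}{92716573} \approx -2.5835$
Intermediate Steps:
$k = - \frac{555}{30529}$ ($k = \frac{\left(4 - -1\right) \left(81 + 30\right)}{-30529} = \left(4 + 1\right) 111 \left(- \frac{1}{30529}\right) = 5 \cdot 111 \left(- \frac{1}{30529}\right) = 555 \left(- \frac{1}{30529}\right) = - \frac{555}{30529} \approx -0.018179$)
$\frac{39230 + k}{-11895 + \left(89 - 19\right) \left(-47\right)} = \frac{39230 - \frac{555}{30529}}{-11895 + \left(89 - 19\right) \left(-47\right)} = \frac{1197652115}{30529 \left(-11895 + 70 \left(-47\right)\right)} = \frac{1197652115}{30529 \left(-11895 - 3290\right)} = \frac{1197652115}{30529 \left(-15185\right)} = \frac{1197652115}{30529} \left(- \frac{1}{15185}\right) = - \frac{239530423}{92716573}$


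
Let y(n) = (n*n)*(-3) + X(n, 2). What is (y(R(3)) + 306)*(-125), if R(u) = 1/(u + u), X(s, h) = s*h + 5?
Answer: -155625/4 ≈ -38906.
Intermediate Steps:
X(s, h) = 5 + h*s (X(s, h) = h*s + 5 = 5 + h*s)
R(u) = 1/(2*u)
y(n) = 5 - 3*n² + 2*n (y(n) = (n*n)*(-3) + (5 + 2*n) = n²*(-3) + (5 + 2*n) = -3*n² + (5 + 2*n) = 5 - 3*n² + 2*n)
(y(R(3)) + 306)*(-125) = ((5 - 3*((½)/3)² + 2*((½)/3)) + 306)*(-125) = ((5 - 3*((½)*(⅓))² + 2*((½)*(⅓))) + 306)*(-125) = ((5 - 3*(⅙)² + 2*(⅙)) + 306)*(-125) = ((5 - 3*1/36 + ⅓) + 306)*(-125) = ((5 - 1/12 + ⅓) + 306)*(-125) = (21/4 + 306)*(-125) = (1245/4)*(-125) = -155625/4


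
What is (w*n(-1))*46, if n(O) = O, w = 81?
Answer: -3726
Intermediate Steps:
(w*n(-1))*46 = (81*(-1))*46 = -81*46 = -3726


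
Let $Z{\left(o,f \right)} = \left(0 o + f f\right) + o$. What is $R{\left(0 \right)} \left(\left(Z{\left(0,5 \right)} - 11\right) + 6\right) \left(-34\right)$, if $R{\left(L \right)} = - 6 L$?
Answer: $0$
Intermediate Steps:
$Z{\left(o,f \right)} = o + f^{2}$ ($Z{\left(o,f \right)} = \left(0 + f^{2}\right) + o = f^{2} + o = o + f^{2}$)
$R{\left(0 \right)} \left(\left(Z{\left(0,5 \right)} - 11\right) + 6\right) \left(-34\right) = \left(-6\right) 0 \left(\left(\left(0 + 5^{2}\right) - 11\right) + 6\right) \left(-34\right) = 0 \left(\left(\left(0 + 25\right) - 11\right) + 6\right) \left(-34\right) = 0 \left(\left(25 - 11\right) + 6\right) \left(-34\right) = 0 \left(14 + 6\right) \left(-34\right) = 0 \cdot 20 \left(-34\right) = 0 \left(-34\right) = 0$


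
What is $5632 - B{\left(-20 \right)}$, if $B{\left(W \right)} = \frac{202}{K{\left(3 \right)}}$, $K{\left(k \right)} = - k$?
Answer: $\frac{17098}{3} \approx 5699.3$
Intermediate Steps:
$B{\left(W \right)} = - \frac{202}{3}$ ($B{\left(W \right)} = \frac{202}{\left(-1\right) 3} = \frac{202}{-3} = 202 \left(- \frac{1}{3}\right) = - \frac{202}{3}$)
$5632 - B{\left(-20 \right)} = 5632 - - \frac{202}{3} = 5632 + \frac{202}{3} = \frac{17098}{3}$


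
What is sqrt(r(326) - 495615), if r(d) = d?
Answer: I*sqrt(495289) ≈ 703.77*I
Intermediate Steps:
sqrt(r(326) - 495615) = sqrt(326 - 495615) = sqrt(-495289) = I*sqrt(495289)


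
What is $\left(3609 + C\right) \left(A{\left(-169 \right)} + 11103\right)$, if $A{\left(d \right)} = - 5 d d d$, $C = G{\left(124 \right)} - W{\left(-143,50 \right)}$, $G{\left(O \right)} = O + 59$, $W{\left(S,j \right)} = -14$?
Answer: $91896433288$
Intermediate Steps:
$G{\left(O \right)} = 59 + O$
$C = 197$ ($C = \left(59 + 124\right) - -14 = 183 + 14 = 197$)
$A{\left(d \right)} = - 5 d^{3}$ ($A{\left(d \right)} = - 5 d d^{2} = - 5 d^{3}$)
$\left(3609 + C\right) \left(A{\left(-169 \right)} + 11103\right) = \left(3609 + 197\right) \left(- 5 \left(-169\right)^{3} + 11103\right) = 3806 \left(\left(-5\right) \left(-4826809\right) + 11103\right) = 3806 \left(24134045 + 11103\right) = 3806 \cdot 24145148 = 91896433288$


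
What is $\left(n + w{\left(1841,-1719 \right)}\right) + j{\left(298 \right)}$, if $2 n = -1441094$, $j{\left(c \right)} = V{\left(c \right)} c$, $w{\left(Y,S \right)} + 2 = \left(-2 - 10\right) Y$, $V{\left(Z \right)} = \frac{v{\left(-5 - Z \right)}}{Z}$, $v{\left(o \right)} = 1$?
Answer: $-742640$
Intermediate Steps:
$V{\left(Z \right)} = \frac{1}{Z}$ ($V{\left(Z \right)} = 1 \frac{1}{Z} = \frac{1}{Z}$)
$w{\left(Y,S \right)} = -2 - 12 Y$ ($w{\left(Y,S \right)} = -2 + \left(-2 - 10\right) Y = -2 - 12 Y$)
$j{\left(c \right)} = 1$ ($j{\left(c \right)} = \frac{c}{c} = 1$)
$n = -720547$ ($n = \frac{1}{2} \left(-1441094\right) = -720547$)
$\left(n + w{\left(1841,-1719 \right)}\right) + j{\left(298 \right)} = \left(-720547 - 22094\right) + 1 = -742641 + 1 = -742640$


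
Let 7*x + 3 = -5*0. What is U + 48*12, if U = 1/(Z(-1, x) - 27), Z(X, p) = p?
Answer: 110585/192 ≈ 575.96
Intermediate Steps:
x = -3/7 (x = -3/7 + (-5*0)/7 = -3/7 + (⅐)*0 = -3/7 + 0 = -3/7 ≈ -0.42857)
U = -7/192 (U = 1/(-3/7 - 27) = 1/(-192/7) = -7/192 ≈ -0.036458)
U + 48*12 = -7/192 + 48*12 = -7/192 + 576 = 110585/192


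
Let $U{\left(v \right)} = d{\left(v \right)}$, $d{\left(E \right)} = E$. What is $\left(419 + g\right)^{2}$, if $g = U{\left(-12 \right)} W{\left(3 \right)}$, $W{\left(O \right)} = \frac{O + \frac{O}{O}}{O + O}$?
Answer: $168921$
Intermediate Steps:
$W{\left(O \right)} = \frac{1 + O}{2 O}$ ($W{\left(O \right)} = \frac{O + 1}{2 O} = \left(1 + O\right) \frac{1}{2 O} = \frac{1 + O}{2 O}$)
$U{\left(v \right)} = v$
$g = -8$ ($g = - 12 \frac{1 + 3}{2 \cdot 3} = - 12 \cdot \frac{1}{2} \cdot \frac{1}{3} \cdot 4 = \left(-12\right) \frac{2}{3} = -8$)
$\left(419 + g\right)^{2} = \left(419 - 8\right)^{2} = 411^{2} = 168921$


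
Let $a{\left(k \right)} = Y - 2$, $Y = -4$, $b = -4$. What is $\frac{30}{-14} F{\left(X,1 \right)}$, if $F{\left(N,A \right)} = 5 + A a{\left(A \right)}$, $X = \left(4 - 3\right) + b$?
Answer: $\frac{15}{7} \approx 2.1429$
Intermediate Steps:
$X = -3$ ($X = \left(4 - 3\right) - 4 = 1 - 4 = -3$)
$a{\left(k \right)} = -6$ ($a{\left(k \right)} = -4 - 2 = -6$)
$F{\left(N,A \right)} = 5 - 6 A$ ($F{\left(N,A \right)} = 5 + A \left(-6\right) = 5 - 6 A$)
$\frac{30}{-14} F{\left(X,1 \right)} = \frac{30}{-14} \left(5 - 6\right) = 30 \left(- \frac{1}{14}\right) \left(5 - 6\right) = \left(- \frac{15}{7}\right) \left(-1\right) = \frac{15}{7}$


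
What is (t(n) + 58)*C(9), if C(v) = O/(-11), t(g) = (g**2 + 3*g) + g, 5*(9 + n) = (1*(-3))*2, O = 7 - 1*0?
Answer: -21217/275 ≈ -77.153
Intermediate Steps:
O = 7 (O = 7 + 0 = 7)
n = -51/5 (n = -9 + ((1*(-3))*2)/5 = -9 + (-3*2)/5 = -9 + (1/5)*(-6) = -9 - 6/5 = -51/5 ≈ -10.200)
t(g) = g**2 + 4*g
C(v) = -7/11 (C(v) = 7/(-11) = 7*(-1/11) = -7/11)
(t(n) + 58)*C(9) = (-51*(4 - 51/5)/5 + 58)*(-7/11) = (-51/5*(-31/5) + 58)*(-7/11) = (1581/25 + 58)*(-7/11) = (3031/25)*(-7/11) = -21217/275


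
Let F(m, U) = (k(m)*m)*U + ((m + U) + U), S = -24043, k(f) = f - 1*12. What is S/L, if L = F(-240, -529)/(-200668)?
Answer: -2412330362/15997609 ≈ -150.79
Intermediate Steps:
k(f) = -12 + f (k(f) = f - 12 = -12 + f)
F(m, U) = m + 2*U + U*m*(-12 + m) (F(m, U) = ((-12 + m)*m)*U + ((m + U) + U) = (m*(-12 + m))*U + ((U + m) + U) = U*m*(-12 + m) + (m + 2*U) = m + 2*U + U*m*(-12 + m))
L = 15997609/100334 (L = (-240 + 2*(-529) - 529*(-240)*(-12 - 240))/(-200668) = (-240 - 1058 - 529*(-240)*(-252))*(-1/200668) = (-240 - 1058 - 31993920)*(-1/200668) = -31995218*(-1/200668) = 15997609/100334 ≈ 159.44)
S/L = -24043/15997609/100334 = -24043*100334/15997609 = -2412330362/15997609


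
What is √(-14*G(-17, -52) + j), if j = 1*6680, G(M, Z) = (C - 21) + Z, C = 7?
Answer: 2*√1901 ≈ 87.201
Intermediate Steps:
G(M, Z) = -14 + Z (G(M, Z) = (7 - 21) + Z = -14 + Z)
j = 6680
√(-14*G(-17, -52) + j) = √(-14*(-14 - 52) + 6680) = √(-14*(-66) + 6680) = √(924 + 6680) = √7604 = 2*√1901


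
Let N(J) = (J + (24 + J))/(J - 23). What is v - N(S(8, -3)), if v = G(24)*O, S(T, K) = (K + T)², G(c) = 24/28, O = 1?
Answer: -253/7 ≈ -36.143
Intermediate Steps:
G(c) = 6/7 (G(c) = 24*(1/28) = 6/7)
v = 6/7 (v = (6/7)*1 = 6/7 ≈ 0.85714)
N(J) = (24 + 2*J)/(-23 + J)
v - N(S(8, -3)) = 6/7 - 2*(12 + (-3 + 8)²)/(-23 + (-3 + 8)²) = 6/7 - 2*(12 + 5²)/(-23 + 5²) = 6/7 - 2*(12 + 25)/(-23 + 25) = 6/7 - 2*37/2 = 6/7 - 1*37 = 6/7 - 37 = -253/7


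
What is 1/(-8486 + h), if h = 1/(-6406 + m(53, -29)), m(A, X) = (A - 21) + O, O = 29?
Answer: -6345/53843671 ≈ -0.00011784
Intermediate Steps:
m(A, X) = 8 + A (m(A, X) = (A - 21) + 29 = (-21 + A) + 29 = 8 + A)
h = -1/6345 (h = 1/(-6406 + (8 + 53)) = 1/(-6406 + 61) = 1/(-6345) = -1/6345 ≈ -0.00015760)
1/(-8486 + h) = 1/(-8486 - 1/6345) = 1/(-53843671/6345) = -6345/53843671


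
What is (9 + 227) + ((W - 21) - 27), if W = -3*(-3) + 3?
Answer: 200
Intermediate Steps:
W = 12 (W = 9 + 3 = 12)
(9 + 227) + ((W - 21) - 27) = (9 + 227) + ((12 - 21) - 27) = 236 + (-9 - 27) = 236 - 36 = 200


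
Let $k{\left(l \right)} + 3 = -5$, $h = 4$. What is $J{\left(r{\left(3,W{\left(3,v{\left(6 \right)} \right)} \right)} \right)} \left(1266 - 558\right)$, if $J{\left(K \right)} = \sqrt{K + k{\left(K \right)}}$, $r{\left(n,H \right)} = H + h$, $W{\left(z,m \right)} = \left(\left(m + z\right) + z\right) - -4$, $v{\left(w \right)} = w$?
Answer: $1416 \sqrt{3} \approx 2452.6$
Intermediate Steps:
$k{\left(l \right)} = -8$ ($k{\left(l \right)} = -3 - 5 = -8$)
$W{\left(z,m \right)} = 4 + m + 2 z$ ($W{\left(z,m \right)} = \left(m + 2 z\right) + 4 = 4 + m + 2 z$)
$r{\left(n,H \right)} = 4 + H$ ($r{\left(n,H \right)} = H + 4 = 4 + H$)
$J{\left(K \right)} = \sqrt{-8 + K}$ ($J{\left(K \right)} = \sqrt{K - 8} = \sqrt{-8 + K}$)
$J{\left(r{\left(3,W{\left(3,v{\left(6 \right)} \right)} \right)} \right)} \left(1266 - 558\right) = \sqrt{-8 + \left(4 + \left(4 + 6 + 2 \cdot 3\right)\right)} \left(1266 - 558\right) = \sqrt{-8 + \left(4 + \left(4 + 6 + 6\right)\right)} \left(1266 - 558\right) = \sqrt{-8 + \left(4 + 16\right)} 708 = \sqrt{-8 + 20} \cdot 708 = \sqrt{12} \cdot 708 = 2 \sqrt{3} \cdot 708 = 1416 \sqrt{3}$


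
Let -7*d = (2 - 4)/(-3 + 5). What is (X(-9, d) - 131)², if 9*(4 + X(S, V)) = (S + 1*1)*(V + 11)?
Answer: 9259849/441 ≈ 20997.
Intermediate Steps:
d = ⅐ (d = -(2 - 4)/(7*(-3 + 5)) = -(-2)/(7*2) = -⅐*(-1) = ⅐ ≈ 0.14286)
X(S, V) = -4 + (1 + S)*(11 + V)/9 (X(S, V) = -4 + ((S + 1*1)*(V + 11))/9 = -4 + ((S + 1)*(11 + V))/9 = -4 + ((1 + S)*(11 + V))/9 = -4 + (1 + S)*(11 + V)/9)
(X(-9, d) - 131)² = ((-25/9 + (⅑)*(⅐) + (11/9)*(-9) + (⅑)*(-9)*(⅐)) - 131)² = ((-25/9 + 1/63 - 11 - ⅐) - 131)² = (-292/21 - 131)² = (-3043/21)² = 9259849/441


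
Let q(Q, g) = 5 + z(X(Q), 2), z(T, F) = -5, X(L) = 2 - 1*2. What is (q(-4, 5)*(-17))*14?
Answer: 0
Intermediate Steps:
X(L) = 0 (X(L) = 2 - 2 = 0)
q(Q, g) = 0 (q(Q, g) = 5 - 5 = 0)
(q(-4, 5)*(-17))*14 = (0*(-17))*14 = 0*14 = 0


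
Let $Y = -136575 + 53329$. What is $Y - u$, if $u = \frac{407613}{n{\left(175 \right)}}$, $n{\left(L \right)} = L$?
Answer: $- \frac{14975663}{175} \approx -85575.0$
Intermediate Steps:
$Y = -83246$
$u = \frac{407613}{175} \approx 2329.2$
$Y - u = -83246 - \frac{407613}{175} = - \frac{14975663}{175}$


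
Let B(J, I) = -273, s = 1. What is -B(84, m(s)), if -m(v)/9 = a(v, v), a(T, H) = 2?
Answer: 273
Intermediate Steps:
m(v) = -18 (m(v) = -9*2 = -18)
-B(84, m(s)) = -1*(-273) = 273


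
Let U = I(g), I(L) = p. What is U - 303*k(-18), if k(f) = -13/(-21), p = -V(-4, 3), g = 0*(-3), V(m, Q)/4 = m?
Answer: -1201/7 ≈ -171.57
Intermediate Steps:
V(m, Q) = 4*m
g = 0
p = 16 (p = -4*(-4) = -1*(-16) = 16)
I(L) = 16
U = 16
k(f) = 13/21 (k(f) = -13*(-1/21) = 13/21)
U - 303*k(-18) = 16 - 303*13/21 = 16 - 1313/7 = -1201/7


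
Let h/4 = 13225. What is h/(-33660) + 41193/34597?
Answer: -22181246/58226751 ≈ -0.38095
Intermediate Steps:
h = 52900 (h = 4*13225 = 52900)
h/(-33660) + 41193/34597 = 52900/(-33660) + 41193/34597 = 52900*(-1/33660) + 41193*(1/34597) = -2645/1683 + 41193/34597 = -22181246/58226751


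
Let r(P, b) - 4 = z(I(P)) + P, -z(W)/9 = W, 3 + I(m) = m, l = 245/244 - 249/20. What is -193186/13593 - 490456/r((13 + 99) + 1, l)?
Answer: 2166039010/3955563 ≈ 547.59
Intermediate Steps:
l = -3491/305 (l = 245*(1/244) - 249*1/20 = 245/244 - 249/20 = -3491/305 ≈ -11.446)
I(m) = -3 + m
z(W) = -9*W
r(P, b) = 31 - 8*P (r(P, b) = 4 + (-9*(-3 + P) + P) = 4 + ((27 - 9*P) + P) = 4 + (27 - 8*P) = 31 - 8*P)
-193186/13593 - 490456/r((13 + 99) + 1, l) = -193186/13593 - 490456/(31 - 8*((13 + 99) + 1)) = -193186*1/13593 - 490456/(31 - 8*(112 + 1)) = -193186/13593 - 490456/(31 - 8*113) = -193186/13593 - 490456/(31 - 904) = -193186/13593 - 490456/(-873) = -193186/13593 - 490456*(-1/873) = -193186/13593 + 490456/873 = 2166039010/3955563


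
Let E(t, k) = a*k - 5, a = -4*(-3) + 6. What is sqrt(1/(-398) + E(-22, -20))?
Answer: I*sqrt(57817858)/398 ≈ 19.105*I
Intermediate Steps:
a = 18 (a = 12 + 6 = 18)
E(t, k) = -5 + 18*k (E(t, k) = 18*k - 5 = -5 + 18*k)
sqrt(1/(-398) + E(-22, -20)) = sqrt(1/(-398) + (-5 + 18*(-20))) = sqrt(-1/398 + (-5 - 360)) = sqrt(-1/398 - 365) = sqrt(-145271/398) = I*sqrt(57817858)/398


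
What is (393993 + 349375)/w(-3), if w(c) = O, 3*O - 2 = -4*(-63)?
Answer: 1115052/127 ≈ 8779.9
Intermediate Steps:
O = 254/3 (O = 2/3 + (-4*(-63))/3 = 2/3 + (1/3)*252 = 2/3 + 84 = 254/3 ≈ 84.667)
w(c) = 254/3
(393993 + 349375)/w(-3) = (393993 + 349375)/(254/3) = 743368*(3/254) = 1115052/127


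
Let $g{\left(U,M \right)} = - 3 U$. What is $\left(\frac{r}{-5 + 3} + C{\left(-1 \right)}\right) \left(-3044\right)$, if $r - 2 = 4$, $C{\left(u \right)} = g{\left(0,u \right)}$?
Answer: $9132$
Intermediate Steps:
$C{\left(u \right)} = 0$ ($C{\left(u \right)} = \left(-3\right) 0 = 0$)
$r = 6$ ($r = 2 + 4 = 6$)
$\left(\frac{r}{-5 + 3} + C{\left(-1 \right)}\right) \left(-3044\right) = \left(\frac{6}{-5 + 3} + 0\right) \left(-3044\right) = \left(\frac{6}{-2} + 0\right) \left(-3044\right) = \left(6 \left(- \frac{1}{2}\right) + 0\right) \left(-3044\right) = \left(-3 + 0\right) \left(-3044\right) = \left(-3\right) \left(-3044\right) = 9132$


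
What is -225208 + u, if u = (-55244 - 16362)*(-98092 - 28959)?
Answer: 9097388698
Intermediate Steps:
u = 9097613906 (u = -71606*(-127051) = 9097613906)
-225208 + u = -225208 + 9097613906 = 9097388698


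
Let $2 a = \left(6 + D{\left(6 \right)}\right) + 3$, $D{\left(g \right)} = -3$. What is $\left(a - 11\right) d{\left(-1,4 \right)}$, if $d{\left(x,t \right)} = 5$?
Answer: $-40$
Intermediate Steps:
$a = 3$ ($a = \frac{\left(6 - 3\right) + 3}{2} = \frac{3 + 3}{2} = \frac{1}{2} \cdot 6 = 3$)
$\left(a - 11\right) d{\left(-1,4 \right)} = \left(3 - 11\right) 5 = \left(-8\right) 5 = -40$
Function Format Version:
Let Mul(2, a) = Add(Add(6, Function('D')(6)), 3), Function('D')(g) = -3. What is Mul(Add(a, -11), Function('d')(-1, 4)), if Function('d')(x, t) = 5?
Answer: -40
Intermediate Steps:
a = 3 (a = Mul(Rational(1, 2), Add(Add(6, -3), 3)) = Mul(Rational(1, 2), Add(3, 3)) = Mul(Rational(1, 2), 6) = 3)
Mul(Add(a, -11), Function('d')(-1, 4)) = Mul(Add(3, -11), 5) = Mul(-8, 5) = -40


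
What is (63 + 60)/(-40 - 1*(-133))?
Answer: 41/31 ≈ 1.3226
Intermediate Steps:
(63 + 60)/(-40 - 1*(-133)) = 123/(-40 + 133) = 123/93 = 123*(1/93) = 41/31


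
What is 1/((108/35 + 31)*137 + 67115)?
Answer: 35/2512466 ≈ 1.3931e-5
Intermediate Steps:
1/((108/35 + 31)*137 + 67115) = 1/((1193/35)*137 + 67115) = 1/(163441/35 + 67115) = 1/(2512466/35) = 35/2512466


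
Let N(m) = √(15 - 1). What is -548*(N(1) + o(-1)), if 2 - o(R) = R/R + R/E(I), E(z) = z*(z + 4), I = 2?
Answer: -1781/3 - 548*√14 ≈ -2644.1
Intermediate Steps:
E(z) = z*(4 + z)
N(m) = √14
o(R) = 1 - R/12 (o(R) = 2 - (R/R + R/((2*(4 + 2)))) = 2 - (1 + R/((2*6))) = 2 - (1 + R/12) = 2 + (-1 - R/12) = 1 - R/12)
-548*(N(1) + o(-1)) = -548*(√14 + (1 - 1/12*(-1))) = -548*(√14 + (1 + 1/12)) = -548*(√14 + 13/12) = -548*(13/12 + √14) = -1781/3 - 548*√14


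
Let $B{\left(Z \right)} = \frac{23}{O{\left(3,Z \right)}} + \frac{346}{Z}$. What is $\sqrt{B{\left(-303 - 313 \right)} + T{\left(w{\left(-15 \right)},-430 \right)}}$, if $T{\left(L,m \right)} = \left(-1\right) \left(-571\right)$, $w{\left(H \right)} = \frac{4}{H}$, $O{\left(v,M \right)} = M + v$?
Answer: $\frac{\sqrt{5083262181151}}{94402} \approx 23.883$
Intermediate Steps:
$T{\left(L,m \right)} = 571$
$B{\left(Z \right)} = \frac{23}{3 + Z} + \frac{346}{Z}$ ($B{\left(Z \right)} = \frac{23}{Z + 3} + \frac{346}{Z} = \frac{23}{3 + Z} + \frac{346}{Z}$)
$\sqrt{B{\left(-303 - 313 \right)} + T{\left(w{\left(-15 \right)},-430 \right)}} = \sqrt{\frac{3 \left(346 + 123 \left(-303 - 313\right)\right)}{\left(-303 - 313\right) \left(3 - 616\right)} + 571} = \sqrt{\frac{3 \left(346 + 123 \left(-616\right)\right)}{\left(-616\right) \left(3 - 616\right)} + 571} = \sqrt{3 \left(- \frac{1}{616}\right) \frac{1}{-613} \left(346 - 75768\right) + 571} = \sqrt{3 \left(- \frac{1}{616}\right) \left(- \frac{1}{613}\right) \left(-75422\right) + 571} = \sqrt{- \frac{113133}{188804} + 571} = \sqrt{\frac{107693951}{188804}} = \frac{\sqrt{5083262181151}}{94402}$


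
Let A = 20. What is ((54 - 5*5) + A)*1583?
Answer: 77567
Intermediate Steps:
((54 - 5*5) + A)*1583 = ((54 - 5*5) + 20)*1583 = ((54 - 25) + 20)*1583 = (29 + 20)*1583 = 49*1583 = 77567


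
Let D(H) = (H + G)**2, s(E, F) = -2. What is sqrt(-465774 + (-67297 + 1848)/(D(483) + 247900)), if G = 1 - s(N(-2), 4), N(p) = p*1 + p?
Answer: I*sqrt(426381537368923)/30256 ≈ 682.48*I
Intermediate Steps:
N(p) = 2*p (N(p) = p + p = 2*p)
G = 3 (G = 1 - 1*(-2) = 1 + 2 = 3)
D(H) = (3 + H)**2 (D(H) = (H + 3)**2 = (3 + H)**2)
sqrt(-465774 + (-67297 + 1848)/(D(483) + 247900)) = sqrt(-465774 + (-67297 + 1848)/((3 + 483)**2 + 247900)) = sqrt(-465774 - 65449/(486**2 + 247900)) = sqrt(-465774 - 65449/(236196 + 247900)) = sqrt(-465774 - 65449/484096) = sqrt(-225479395753/484096) = I*sqrt(426381537368923)/30256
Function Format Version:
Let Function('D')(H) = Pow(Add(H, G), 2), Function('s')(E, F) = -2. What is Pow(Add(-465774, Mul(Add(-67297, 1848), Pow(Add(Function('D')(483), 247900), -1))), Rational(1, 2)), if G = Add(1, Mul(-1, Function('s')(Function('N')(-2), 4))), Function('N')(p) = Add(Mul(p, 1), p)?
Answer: Mul(Rational(1, 30256), I, Pow(426381537368923, Rational(1, 2))) ≈ Mul(682.48, I)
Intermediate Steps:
Function('N')(p) = Mul(2, p) (Function('N')(p) = Add(p, p) = Mul(2, p))
G = 3 (G = Add(1, Mul(-1, -2)) = Add(1, 2) = 3)
Function('D')(H) = Pow(Add(3, H), 2) (Function('D')(H) = Pow(Add(H, 3), 2) = Pow(Add(3, H), 2))
Pow(Add(-465774, Mul(Add(-67297, 1848), Pow(Add(Function('D')(483), 247900), -1))), Rational(1, 2)) = Pow(Add(-465774, Mul(Add(-67297, 1848), Pow(Add(Pow(Add(3, 483), 2), 247900), -1))), Rational(1, 2)) = Pow(Add(-465774, Mul(-65449, Pow(Add(Pow(486, 2), 247900), -1))), Rational(1, 2)) = Pow(Add(-465774, Mul(-65449, Pow(Add(236196, 247900), -1))), Rational(1, 2)) = Pow(Add(-465774, Mul(-65449, Pow(484096, -1))), Rational(1, 2)) = Pow(Add(-465774, Mul(-65449, Rational(1, 484096))), Rational(1, 2)) = Pow(Add(-465774, Rational(-65449, 484096)), Rational(1, 2)) = Pow(Rational(-225479395753, 484096), Rational(1, 2)) = Mul(Rational(1, 30256), I, Pow(426381537368923, Rational(1, 2)))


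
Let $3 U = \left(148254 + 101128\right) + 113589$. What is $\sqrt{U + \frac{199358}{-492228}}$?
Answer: $\frac{\sqrt{6729673239494}}{7458} \approx 347.84$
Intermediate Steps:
$U = \frac{362971}{3}$ ($U = \frac{\left(148254 + 101128\right) + 113589}{3} = \frac{249382 + 113589}{3} = \frac{1}{3} \cdot 362971 = \frac{362971}{3} \approx 1.2099 \cdot 10^{5}$)
$\sqrt{U + \frac{199358}{-492228}} = \sqrt{\frac{362971}{3} + \frac{199358}{-492228}} = \sqrt{\frac{362971}{3} + 199358 \left(- \frac{1}{492228}\right)} = \sqrt{\frac{362971}{3} - \frac{99679}{246114}} = \sqrt{\frac{29777315219}{246114}} = \frac{\sqrt{6729673239494}}{7458}$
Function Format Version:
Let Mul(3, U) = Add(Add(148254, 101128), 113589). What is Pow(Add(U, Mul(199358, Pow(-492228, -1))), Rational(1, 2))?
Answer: Mul(Rational(1, 7458), Pow(6729673239494, Rational(1, 2))) ≈ 347.84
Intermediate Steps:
U = Rational(362971, 3) (U = Mul(Rational(1, 3), Add(Add(148254, 101128), 113589)) = Mul(Rational(1, 3), Add(249382, 113589)) = Mul(Rational(1, 3), 362971) = Rational(362971, 3) ≈ 1.2099e+5)
Pow(Add(U, Mul(199358, Pow(-492228, -1))), Rational(1, 2)) = Pow(Add(Rational(362971, 3), Mul(199358, Pow(-492228, -1))), Rational(1, 2)) = Pow(Add(Rational(362971, 3), Mul(199358, Rational(-1, 492228))), Rational(1, 2)) = Pow(Add(Rational(362971, 3), Rational(-99679, 246114)), Rational(1, 2)) = Pow(Rational(29777315219, 246114), Rational(1, 2)) = Mul(Rational(1, 7458), Pow(6729673239494, Rational(1, 2)))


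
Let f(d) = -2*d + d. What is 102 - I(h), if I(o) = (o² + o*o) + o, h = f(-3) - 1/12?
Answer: 5909/72 ≈ 82.069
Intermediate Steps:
f(d) = -d
h = 35/12 (h = -1*(-3) - 1/12 = 3 - 1*1/12 = 3 - 1/12 = 35/12 ≈ 2.9167)
I(o) = o + 2*o² (I(o) = (o² + o²) + o = 2*o² + o = o + 2*o²)
102 - I(h) = 102 - 35*(1 + 2*(35/12))/12 = 102 - 35*(1 + 35/6)/12 = 102 - 35*41/(12*6) = 102 - 1*1435/72 = 102 - 1435/72 = 5909/72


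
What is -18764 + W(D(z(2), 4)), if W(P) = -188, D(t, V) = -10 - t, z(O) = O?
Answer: -18952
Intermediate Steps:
-18764 + W(D(z(2), 4)) = -18764 - 188 = -18952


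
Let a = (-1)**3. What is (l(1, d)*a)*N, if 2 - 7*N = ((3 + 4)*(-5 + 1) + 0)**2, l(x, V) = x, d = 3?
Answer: 782/7 ≈ 111.71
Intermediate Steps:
N = -782/7 (N = 2/7 - ((3 + 4)*(-5 + 1) + 0)**2/7 = 2/7 - (7*(-4) + 0)**2/7 = 2/7 - (-28 + 0)**2/7 = 2/7 - 1/7*(-28)**2 = 2/7 - 1/7*784 = 2/7 - 112 = -782/7 ≈ -111.71)
a = -1
(l(1, d)*a)*N = (1*(-1))*(-782/7) = -1*(-782/7) = 782/7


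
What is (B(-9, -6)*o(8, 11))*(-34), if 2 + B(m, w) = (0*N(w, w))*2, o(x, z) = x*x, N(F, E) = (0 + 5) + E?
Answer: 4352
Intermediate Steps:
N(F, E) = 5 + E
o(x, z) = x**2
B(m, w) = -2 (B(m, w) = -2 + (0*(5 + w))*2 = -2 + 0*2 = -2 + 0 = -2)
(B(-9, -6)*o(8, 11))*(-34) = -2*8**2*(-34) = -2*64*(-34) = -128*(-34) = 4352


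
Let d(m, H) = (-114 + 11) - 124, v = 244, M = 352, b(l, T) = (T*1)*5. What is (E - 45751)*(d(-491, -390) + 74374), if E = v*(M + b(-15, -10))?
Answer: 2071444739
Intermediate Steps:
b(l, T) = 5*T (b(l, T) = T*5 = 5*T)
d(m, H) = -227 (d(m, H) = -103 - 124 = -227)
E = 73688 (E = 244*(352 + 5*(-10)) = 244*(352 - 50) = 244*302 = 73688)
(E - 45751)*(d(-491, -390) + 74374) = (73688 - 45751)*(-227 + 74374) = 27937*74147 = 2071444739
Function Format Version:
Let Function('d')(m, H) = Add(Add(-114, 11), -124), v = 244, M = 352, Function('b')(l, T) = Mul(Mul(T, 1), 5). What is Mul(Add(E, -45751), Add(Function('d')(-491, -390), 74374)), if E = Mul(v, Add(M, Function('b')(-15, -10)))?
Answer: 2071444739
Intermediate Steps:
Function('b')(l, T) = Mul(5, T) (Function('b')(l, T) = Mul(T, 5) = Mul(5, T))
Function('d')(m, H) = -227 (Function('d')(m, H) = Add(-103, -124) = -227)
E = 73688 (E = Mul(244, Add(352, Mul(5, -10))) = Mul(244, Add(352, -50)) = Mul(244, 302) = 73688)
Mul(Add(E, -45751), Add(Function('d')(-491, -390), 74374)) = Mul(Add(73688, -45751), Add(-227, 74374)) = Mul(27937, 74147) = 2071444739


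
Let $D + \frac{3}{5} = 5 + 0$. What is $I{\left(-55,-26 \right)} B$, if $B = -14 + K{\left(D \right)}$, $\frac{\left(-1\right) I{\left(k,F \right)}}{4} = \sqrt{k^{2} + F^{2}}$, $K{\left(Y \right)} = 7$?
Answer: $28 \sqrt{3701} \approx 1703.4$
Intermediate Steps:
$D = \frac{22}{5}$ ($D = - \frac{3}{5} + \left(5 + 0\right) = - \frac{3}{5} + 5 = \frac{22}{5} \approx 4.4$)
$I{\left(k,F \right)} = - 4 \sqrt{F^{2} + k^{2}}$ ($I{\left(k,F \right)} = - 4 \sqrt{k^{2} + F^{2}} = - 4 \sqrt{F^{2} + k^{2}}$)
$B = -7$ ($B = -14 + 7 = -7$)
$I{\left(-55,-26 \right)} B = - 4 \sqrt{\left(-26\right)^{2} + \left(-55\right)^{2}} \left(-7\right) = - 4 \sqrt{676 + 3025} \left(-7\right) = - 4 \sqrt{3701} \left(-7\right) = 28 \sqrt{3701}$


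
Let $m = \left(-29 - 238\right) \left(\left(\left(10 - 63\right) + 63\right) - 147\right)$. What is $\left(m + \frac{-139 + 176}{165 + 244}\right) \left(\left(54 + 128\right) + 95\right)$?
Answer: $\frac{4144154896}{409} \approx 1.0132 \cdot 10^{7}$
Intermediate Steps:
$m = 36579$ ($m = - 267 \left(\left(-53 + 63\right) - 147\right) = - 267 \left(10 - 147\right) = \left(-267\right) \left(-137\right) = 36579$)
$\left(m + \frac{-139 + 176}{165 + 244}\right) \left(\left(54 + 128\right) + 95\right) = \left(36579 + \frac{-139 + 176}{165 + 244}\right) \left(\left(54 + 128\right) + 95\right) = \left(36579 + \frac{37}{409}\right) \left(182 + 95\right) = \left(36579 + 37 \cdot \frac{1}{409}\right) 277 = \left(36579 + \frac{37}{409}\right) 277 = \frac{14960848}{409} \cdot 277 = \frac{4144154896}{409}$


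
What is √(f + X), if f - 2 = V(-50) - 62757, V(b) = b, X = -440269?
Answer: I*√503074 ≈ 709.28*I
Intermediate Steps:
f = -62805 (f = 2 + (-50 - 62757) = 2 - 62807 = -62805)
√(f + X) = √(-62805 - 440269) = √(-503074) = I*√503074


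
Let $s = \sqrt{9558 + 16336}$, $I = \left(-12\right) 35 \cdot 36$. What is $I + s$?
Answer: $-15120 + 11 \sqrt{214} \approx -14959.0$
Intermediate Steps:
$I = -15120$ ($I = \left(-420\right) 36 = -15120$)
$s = 11 \sqrt{214}$ ($s = \sqrt{25894} = 11 \sqrt{214} \approx 160.92$)
$I + s = -15120 + 11 \sqrt{214}$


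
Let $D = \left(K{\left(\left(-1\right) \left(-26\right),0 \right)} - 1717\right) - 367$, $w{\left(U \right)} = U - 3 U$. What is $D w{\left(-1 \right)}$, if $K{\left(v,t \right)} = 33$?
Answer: $-4102$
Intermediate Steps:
$w{\left(U \right)} = - 2 U$
$D = -2051$ ($D = \left(33 - 1717\right) - 367 = -1684 - 367 = -2051$)
$D w{\left(-1 \right)} = - 2051 \left(\left(-2\right) \left(-1\right)\right) = \left(-2051\right) 2 = -4102$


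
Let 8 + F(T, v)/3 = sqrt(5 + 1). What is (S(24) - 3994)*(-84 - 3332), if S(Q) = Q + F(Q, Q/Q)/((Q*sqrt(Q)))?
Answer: 27122613/2 + 854*sqrt(6)/3 ≈ 1.3562e+7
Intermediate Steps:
F(T, v) = -24 + 3*sqrt(6) (F(T, v) = -24 + 3*sqrt(5 + 1) = -24 + 3*sqrt(6))
S(Q) = Q + (-24 + 3*sqrt(6))/Q**(3/2) (S(Q) = Q + (-24 + 3*sqrt(6))/((Q*sqrt(Q))) = Q + (-24 + 3*sqrt(6))/(Q**(3/2)) = Q + (-24 + 3*sqrt(6))/Q**(3/2))
(S(24) - 3994)*(-84 - 3332) = ((-24 + 24**(5/2) + 3*sqrt(6))/24**(3/2) - 3994)*(-84 - 3332) = ((sqrt(6)/288)*(-24 + 1152*sqrt(6) + 3*sqrt(6)) - 3994)*(-3416) = ((sqrt(6)/288)*(-24 + 1155*sqrt(6)) - 3994)*(-3416) = (sqrt(6)*(-24 + 1155*sqrt(6))/288 - 3994)*(-3416) = (-3994 + sqrt(6)*(-24 + 1155*sqrt(6))/288)*(-3416) = 13643504 - 427*sqrt(6)*(-24 + 1155*sqrt(6))/36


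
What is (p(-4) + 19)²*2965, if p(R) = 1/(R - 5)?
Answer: 85688500/81 ≈ 1.0579e+6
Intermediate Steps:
p(R) = 1/(-5 + R)
(p(-4) + 19)²*2965 = (1/(-5 - 4) + 19)²*2965 = (1/(-9) + 19)²*2965 = (-⅑ + 19)²*2965 = (170/9)²*2965 = (28900/81)*2965 = 85688500/81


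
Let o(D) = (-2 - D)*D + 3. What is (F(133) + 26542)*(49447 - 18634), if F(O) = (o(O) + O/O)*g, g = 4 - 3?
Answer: 264714483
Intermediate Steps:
g = 1
o(D) = 3 + D*(-2 - D) (o(D) = D*(-2 - D) + 3 = 3 + D*(-2 - D))
F(O) = 4 - O² - 2*O (F(O) = ((3 - O² - 2*O) + O/O)*1 = ((3 - O² - 2*O) + 1)*1 = (4 - O² - 2*O)*1 = 4 - O² - 2*O)
(F(133) + 26542)*(49447 - 18634) = ((4 - 1*133² - 2*133) + 26542)*(49447 - 18634) = ((4 - 1*17689 - 266) + 26542)*30813 = ((4 - 17689 - 266) + 26542)*30813 = (-17951 + 26542)*30813 = 8591*30813 = 264714483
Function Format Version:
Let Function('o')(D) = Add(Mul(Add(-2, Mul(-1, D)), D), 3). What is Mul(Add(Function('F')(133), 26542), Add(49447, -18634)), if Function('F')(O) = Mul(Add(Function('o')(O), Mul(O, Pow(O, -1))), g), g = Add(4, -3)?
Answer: 264714483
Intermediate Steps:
g = 1
Function('o')(D) = Add(3, Mul(D, Add(-2, Mul(-1, D)))) (Function('o')(D) = Add(Mul(D, Add(-2, Mul(-1, D))), 3) = Add(3, Mul(D, Add(-2, Mul(-1, D)))))
Function('F')(O) = Add(4, Mul(-1, Pow(O, 2)), Mul(-2, O)) (Function('F')(O) = Mul(Add(Add(3, Mul(-1, Pow(O, 2)), Mul(-2, O)), Mul(O, Pow(O, -1))), 1) = Mul(Add(Add(3, Mul(-1, Pow(O, 2)), Mul(-2, O)), 1), 1) = Mul(Add(4, Mul(-1, Pow(O, 2)), Mul(-2, O)), 1) = Add(4, Mul(-1, Pow(O, 2)), Mul(-2, O)))
Mul(Add(Function('F')(133), 26542), Add(49447, -18634)) = Mul(Add(Add(4, Mul(-1, Pow(133, 2)), Mul(-2, 133)), 26542), Add(49447, -18634)) = Mul(Add(Add(4, Mul(-1, 17689), -266), 26542), 30813) = Mul(Add(Add(4, -17689, -266), 26542), 30813) = Mul(Add(-17951, 26542), 30813) = Mul(8591, 30813) = 264714483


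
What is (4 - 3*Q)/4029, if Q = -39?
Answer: 121/4029 ≈ 0.030032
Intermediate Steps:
(4 - 3*Q)/4029 = (4 - 3*(-39))/4029 = (4 + 117)*(1/4029) = 121*(1/4029) = 121/4029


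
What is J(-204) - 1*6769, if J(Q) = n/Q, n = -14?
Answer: -690431/102 ≈ -6768.9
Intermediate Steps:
J(Q) = -14/Q
J(-204) - 1*6769 = -14/(-204) - 1*6769 = -14*(-1/204) - 6769 = 7/102 - 6769 = -690431/102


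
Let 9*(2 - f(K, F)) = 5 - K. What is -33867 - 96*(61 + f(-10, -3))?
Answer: -39755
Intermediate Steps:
f(K, F) = 13/9 + K/9 (f(K, F) = 2 - (5 - K)/9 = 2 + (-5/9 + K/9) = 13/9 + K/9)
-33867 - 96*(61 + f(-10, -3)) = -33867 - 96*(61 + (13/9 + (⅑)*(-10))) = -33867 - 96*(61 + (13/9 - 10/9)) = -33867 - 96*(61 + ⅓) = -33867 - 96*184/3 = -33867 - 1*5888 = -33867 - 5888 = -39755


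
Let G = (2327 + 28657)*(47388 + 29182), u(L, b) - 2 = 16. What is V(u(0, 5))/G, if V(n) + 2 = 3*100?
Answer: 149/1186222440 ≈ 1.2561e-7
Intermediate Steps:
u(L, b) = 18 (u(L, b) = 2 + 16 = 18)
V(n) = 298 (V(n) = -2 + 3*100 = -2 + 300 = 298)
G = 2372444880 (G = 30984*76570 = 2372444880)
V(u(0, 5))/G = 298/2372444880 = 298*(1/2372444880) = 149/1186222440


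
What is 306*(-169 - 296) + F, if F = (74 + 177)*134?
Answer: -108656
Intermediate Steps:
F = 33634 (F = 251*134 = 33634)
306*(-169 - 296) + F = 306*(-169 - 296) + 33634 = 306*(-465) + 33634 = -142290 + 33634 = -108656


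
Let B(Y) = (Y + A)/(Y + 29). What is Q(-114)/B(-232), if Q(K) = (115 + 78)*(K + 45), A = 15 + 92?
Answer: -2703351/125 ≈ -21627.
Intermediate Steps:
A = 107
Q(K) = 8685 + 193*K (Q(K) = 193*(45 + K) = 8685 + 193*K)
B(Y) = (107 + Y)/(29 + Y) (B(Y) = (Y + 107)/(Y + 29) = (107 + Y)/(29 + Y))
Q(-114)/B(-232) = (8685 + 193*(-114))/(((107 - 232)/(29 - 232))) = (8685 - 22002)/((-125/(-203))) = -13317/((-1/203*(-125))) = -13317/125/203 = -13317*203/125 = -2703351/125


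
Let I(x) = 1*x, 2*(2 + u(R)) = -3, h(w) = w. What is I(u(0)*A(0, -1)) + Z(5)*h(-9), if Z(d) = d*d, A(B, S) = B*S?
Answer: -225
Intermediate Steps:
Z(d) = d**2
u(R) = -7/2 (u(R) = -2 + (1/2)*(-3) = -2 - 3/2 = -7/2)
I(x) = x
I(u(0)*A(0, -1)) + Z(5)*h(-9) = -0*(-1) + 5**2*(-9) = -7/2*0 + 25*(-9) = 0 - 225 = -225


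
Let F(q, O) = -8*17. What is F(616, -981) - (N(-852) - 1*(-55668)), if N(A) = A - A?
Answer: -55804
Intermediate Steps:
N(A) = 0
F(q, O) = -136
F(616, -981) - (N(-852) - 1*(-55668)) = -136 - (0 - 1*(-55668)) = -136 - (0 + 55668) = -136 - 1*55668 = -136 - 55668 = -55804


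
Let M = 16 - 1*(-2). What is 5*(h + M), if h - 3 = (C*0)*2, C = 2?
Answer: 105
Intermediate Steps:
M = 18 (M = 16 + 2 = 18)
h = 3 (h = 3 + (2*0)*2 = 3 + 0*2 = 3 + 0 = 3)
5*(h + M) = 5*(3 + 18) = 5*21 = 105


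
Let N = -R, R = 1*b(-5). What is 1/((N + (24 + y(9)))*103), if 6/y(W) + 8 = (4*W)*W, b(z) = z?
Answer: 158/472255 ≈ 0.00033457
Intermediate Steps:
R = -5 (R = 1*(-5) = -5)
y(W) = 6/(-8 + 4*W²) (y(W) = 6/(-8 + (4*W)*W) = 6/(-8 + 4*W²))
N = 5 (N = -1*(-5) = 5)
1/((N + (24 + y(9)))*103) = 1/((5 + (24 + 3/(2*(-2 + 9²))))*103) = 1/((5 + (24 + 3/(2*(-2 + 81))))*103) = 1/((5 + (24 + (3/2)/79))*103) = 1/((5 + (24 + (3/2)*(1/79)))*103) = 1/((5 + (24 + 3/158))*103) = 1/((5 + 3795/158)*103) = 1/((4585/158)*103) = 1/(472255/158) = 158/472255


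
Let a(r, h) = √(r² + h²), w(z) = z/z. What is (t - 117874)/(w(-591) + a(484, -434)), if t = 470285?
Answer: -352411/422611 + 704822*√105653/422611 ≈ 541.27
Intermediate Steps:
w(z) = 1
a(r, h) = √(h² + r²)
(t - 117874)/(w(-591) + a(484, -434)) = (470285 - 117874)/(1 + √((-434)² + 484²)) = 352411/(1 + √(188356 + 234256)) = 352411/(1 + √422612) = 352411/(1 + 2*√105653)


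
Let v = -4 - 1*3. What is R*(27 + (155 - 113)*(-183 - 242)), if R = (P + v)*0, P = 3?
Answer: 0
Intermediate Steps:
v = -7 (v = -4 - 3 = -7)
R = 0 (R = (3 - 7)*0 = -4*0 = 0)
R*(27 + (155 - 113)*(-183 - 242)) = 0*(27 + (155 - 113)*(-183 - 242)) = 0*(27 + 42*(-425)) = 0*(27 - 17850) = 0*(-17823) = 0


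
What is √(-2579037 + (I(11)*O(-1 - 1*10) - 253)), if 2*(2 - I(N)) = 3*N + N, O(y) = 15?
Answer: I*√2579590 ≈ 1606.1*I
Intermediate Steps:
I(N) = 2 - 2*N (I(N) = 2 - (3*N + N)/2 = 2 - 2*N)
√(-2579037 + (I(11)*O(-1 - 1*10) - 253)) = √(-2579037 + ((2 - 2*11)*15 - 253)) = √(-2579037 + ((2 - 22)*15 - 253)) = √(-2579037 + (-20*15 - 253)) = √(-2579037 + (-300 - 253)) = √(-2579037 - 553) = √(-2579590) = I*√2579590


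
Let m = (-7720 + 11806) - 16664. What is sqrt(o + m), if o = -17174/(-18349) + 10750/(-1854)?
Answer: I*sqrt(404502494786438837)/5669841 ≈ 112.17*I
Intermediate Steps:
o = -82705577/17009523 (o = -17174*(-1/18349) + 10750*(-1/1854) = 17174/18349 - 5375/927 = -82705577/17009523 ≈ -4.8623)
m = -12578 (m = 4086 - 16664 = -12578)
sqrt(o + m) = sqrt(-82705577/17009523 - 12578) = sqrt(-214028485871/17009523) = I*sqrt(404502494786438837)/5669841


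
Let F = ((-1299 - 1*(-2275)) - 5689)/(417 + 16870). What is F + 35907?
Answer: 620719596/17287 ≈ 35907.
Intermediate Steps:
F = -4713/17287 (F = ((-1299 + 2275) - 5689)/17287 = (976 - 5689)*(1/17287) = -4713*1/17287 = -4713/17287 ≈ -0.27263)
F + 35907 = -4713/17287 + 35907 = 620719596/17287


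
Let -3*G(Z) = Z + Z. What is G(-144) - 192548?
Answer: -192452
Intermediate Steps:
G(Z) = -2*Z/3 (G(Z) = -(Z + Z)/3 = -2*Z/3)
G(-144) - 192548 = -⅔*(-144) - 192548 = 96 - 192548 = -192452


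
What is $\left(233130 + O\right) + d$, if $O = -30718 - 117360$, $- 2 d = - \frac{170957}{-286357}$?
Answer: $\frac{48710300171}{572714} \approx 85052.0$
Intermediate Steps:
$d = - \frac{170957}{572714}$ ($d = - \frac{\left(-170957\right) \frac{1}{-286357}}{2} = - \frac{\left(-170957\right) \left(- \frac{1}{286357}\right)}{2} = \left(- \frac{1}{2}\right) \frac{170957}{286357} = - \frac{170957}{572714} \approx -0.2985$)
$O = -148078$
$\left(233130 + O\right) + d = \left(233130 - 148078\right) - \frac{170957}{572714} = 85052 - \frac{170957}{572714} = \frac{48710300171}{572714}$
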